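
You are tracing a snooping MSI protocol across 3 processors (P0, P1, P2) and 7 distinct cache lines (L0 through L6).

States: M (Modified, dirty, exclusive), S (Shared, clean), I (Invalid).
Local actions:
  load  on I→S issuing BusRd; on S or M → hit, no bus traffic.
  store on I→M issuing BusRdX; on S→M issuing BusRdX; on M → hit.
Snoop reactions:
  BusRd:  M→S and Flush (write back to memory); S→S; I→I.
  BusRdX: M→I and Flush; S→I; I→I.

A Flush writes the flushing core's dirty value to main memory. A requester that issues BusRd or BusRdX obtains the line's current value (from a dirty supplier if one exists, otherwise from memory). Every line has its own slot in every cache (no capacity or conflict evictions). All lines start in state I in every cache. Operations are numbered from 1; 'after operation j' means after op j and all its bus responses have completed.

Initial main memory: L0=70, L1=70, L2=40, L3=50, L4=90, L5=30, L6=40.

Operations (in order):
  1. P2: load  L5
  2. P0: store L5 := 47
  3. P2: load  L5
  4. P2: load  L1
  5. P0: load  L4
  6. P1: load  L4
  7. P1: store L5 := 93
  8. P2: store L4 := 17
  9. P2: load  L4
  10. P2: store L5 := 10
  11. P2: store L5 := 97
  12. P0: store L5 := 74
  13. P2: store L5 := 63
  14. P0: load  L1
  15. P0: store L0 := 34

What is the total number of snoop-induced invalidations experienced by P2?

step 1: P2: load  L5  ⟶  IIS  (L5)  txn=BusRd  M[L5]=30
step 2: P0: store L5 := 47  ⟶  MII  (L5)  txn=BusRdX  M[L5]=30
step 3: P2: load  L5  ⟶  SIS  (L5)  txn=BusRd+Flush  M[L5]=47
step 4: P2: load  L1  ⟶  IIS  (L1)  txn=BusRd  M[L1]=70
step 5: P0: load  L4  ⟶  SII  (L4)  txn=BusRd  M[L4]=90
step 6: P1: load  L4  ⟶  SSI  (L4)  txn=BusRd  M[L4]=90
step 7: P1: store L5 := 93  ⟶  IMI  (L5)  txn=BusRdX  M[L5]=47
step 8: P2: store L4 := 17  ⟶  IIM  (L4)  txn=BusRdX  M[L4]=90
step 9: P2: load  L4  ⟶  IIM  (L4)  txn=∅  M[L4]=90
step 10: P2: store L5 := 10  ⟶  IIM  (L5)  txn=BusRdX+Flush  M[L5]=93
step 11: P2: store L5 := 97  ⟶  IIM  (L5)  txn=∅  M[L5]=93
step 12: P0: store L5 := 74  ⟶  MII  (L5)  txn=BusRdX+Flush  M[L5]=97
step 13: P2: store L5 := 63  ⟶  IIM  (L5)  txn=BusRdX+Flush  M[L5]=74
step 14: P0: load  L1  ⟶  SIS  (L1)  txn=BusRd  M[L1]=70
step 15: P0: store L0 := 34  ⟶  MII  (L0)  txn=BusRdX  M[L0]=70

invalidations = 3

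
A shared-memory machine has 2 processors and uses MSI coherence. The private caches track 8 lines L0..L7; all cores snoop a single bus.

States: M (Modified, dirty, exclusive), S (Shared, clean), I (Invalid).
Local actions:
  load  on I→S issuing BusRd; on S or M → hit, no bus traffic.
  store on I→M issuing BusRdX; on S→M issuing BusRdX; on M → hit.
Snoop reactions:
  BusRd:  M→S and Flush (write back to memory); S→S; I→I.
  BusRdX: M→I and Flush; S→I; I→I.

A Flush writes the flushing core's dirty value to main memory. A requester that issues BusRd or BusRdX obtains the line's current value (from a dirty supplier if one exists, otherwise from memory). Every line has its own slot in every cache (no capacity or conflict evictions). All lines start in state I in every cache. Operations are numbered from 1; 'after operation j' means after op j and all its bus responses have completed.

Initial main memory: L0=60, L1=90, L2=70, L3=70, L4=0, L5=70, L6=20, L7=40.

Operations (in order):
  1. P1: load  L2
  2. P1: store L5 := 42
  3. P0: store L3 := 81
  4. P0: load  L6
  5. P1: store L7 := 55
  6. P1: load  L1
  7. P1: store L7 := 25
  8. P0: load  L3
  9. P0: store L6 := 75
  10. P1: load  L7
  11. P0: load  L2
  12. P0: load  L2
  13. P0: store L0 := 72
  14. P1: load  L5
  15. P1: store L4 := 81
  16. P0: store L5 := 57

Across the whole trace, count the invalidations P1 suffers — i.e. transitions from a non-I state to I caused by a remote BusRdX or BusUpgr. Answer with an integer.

step 1: P1: load  L2  ⟶  IS  (L2)  txn=BusRd  M[L2]=70
step 2: P1: store L5 := 42  ⟶  IM  (L5)  txn=BusRdX  M[L5]=70
step 3: P0: store L3 := 81  ⟶  MI  (L3)  txn=BusRdX  M[L3]=70
step 4: P0: load  L6  ⟶  SI  (L6)  txn=BusRd  M[L6]=20
step 5: P1: store L7 := 55  ⟶  IM  (L7)  txn=BusRdX  M[L7]=40
step 6: P1: load  L1  ⟶  IS  (L1)  txn=BusRd  M[L1]=90
step 7: P1: store L7 := 25  ⟶  IM  (L7)  txn=∅  M[L7]=40
step 8: P0: load  L3  ⟶  MI  (L3)  txn=∅  M[L3]=70
step 9: P0: store L6 := 75  ⟶  MI  (L6)  txn=BusRdX  M[L6]=20
step 10: P1: load  L7  ⟶  IM  (L7)  txn=∅  M[L7]=40
step 11: P0: load  L2  ⟶  SS  (L2)  txn=BusRd  M[L2]=70
step 12: P0: load  L2  ⟶  SS  (L2)  txn=∅  M[L2]=70
step 13: P0: store L0 := 72  ⟶  MI  (L0)  txn=BusRdX  M[L0]=60
step 14: P1: load  L5  ⟶  IM  (L5)  txn=∅  M[L5]=70
step 15: P1: store L4 := 81  ⟶  IM  (L4)  txn=BusRdX  M[L4]=0
step 16: P0: store L5 := 57  ⟶  MI  (L5)  txn=BusRdX+Flush  M[L5]=42

invalidations = 1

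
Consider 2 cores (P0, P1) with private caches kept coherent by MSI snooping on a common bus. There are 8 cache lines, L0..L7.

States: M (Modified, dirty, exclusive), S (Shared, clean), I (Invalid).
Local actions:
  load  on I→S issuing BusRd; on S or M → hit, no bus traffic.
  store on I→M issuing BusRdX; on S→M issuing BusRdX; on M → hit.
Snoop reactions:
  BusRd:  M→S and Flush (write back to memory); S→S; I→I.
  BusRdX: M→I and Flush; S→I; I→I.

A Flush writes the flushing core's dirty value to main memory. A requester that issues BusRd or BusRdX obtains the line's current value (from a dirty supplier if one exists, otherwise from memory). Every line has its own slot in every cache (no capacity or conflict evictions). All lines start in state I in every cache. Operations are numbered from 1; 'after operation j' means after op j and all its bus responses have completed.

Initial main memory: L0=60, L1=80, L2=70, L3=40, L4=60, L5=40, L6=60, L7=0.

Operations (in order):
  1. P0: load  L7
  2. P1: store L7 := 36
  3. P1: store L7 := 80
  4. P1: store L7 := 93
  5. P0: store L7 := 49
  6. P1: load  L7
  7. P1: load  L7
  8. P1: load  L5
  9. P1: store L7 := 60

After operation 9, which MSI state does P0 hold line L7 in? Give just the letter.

state = I

[1] P0: load  L7 | P0:S(0), P1:I | bus: BusRd
[2] P1: store L7 := 36 | P0:I, P1:M(36) | bus: BusRdX
[3] P1: store L7 := 80 | P0:I, P1:M(80) | bus: none
[4] P1: store L7 := 93 | P0:I, P1:M(93) | bus: none
[5] P0: store L7 := 49 | P0:M(49), P1:I | bus: BusRdX,Flush
[6] P1: load  L7 | P0:S(49), P1:S(49) | bus: BusRd,Flush
[7] P1: load  L7 | P0:S(49), P1:S(49) | bus: none
[8] P1: load  L5 | P0:I, P1:S(40) | bus: BusRd
[9] P1: store L7 := 60 | P0:I, P1:M(60) | bus: BusRdX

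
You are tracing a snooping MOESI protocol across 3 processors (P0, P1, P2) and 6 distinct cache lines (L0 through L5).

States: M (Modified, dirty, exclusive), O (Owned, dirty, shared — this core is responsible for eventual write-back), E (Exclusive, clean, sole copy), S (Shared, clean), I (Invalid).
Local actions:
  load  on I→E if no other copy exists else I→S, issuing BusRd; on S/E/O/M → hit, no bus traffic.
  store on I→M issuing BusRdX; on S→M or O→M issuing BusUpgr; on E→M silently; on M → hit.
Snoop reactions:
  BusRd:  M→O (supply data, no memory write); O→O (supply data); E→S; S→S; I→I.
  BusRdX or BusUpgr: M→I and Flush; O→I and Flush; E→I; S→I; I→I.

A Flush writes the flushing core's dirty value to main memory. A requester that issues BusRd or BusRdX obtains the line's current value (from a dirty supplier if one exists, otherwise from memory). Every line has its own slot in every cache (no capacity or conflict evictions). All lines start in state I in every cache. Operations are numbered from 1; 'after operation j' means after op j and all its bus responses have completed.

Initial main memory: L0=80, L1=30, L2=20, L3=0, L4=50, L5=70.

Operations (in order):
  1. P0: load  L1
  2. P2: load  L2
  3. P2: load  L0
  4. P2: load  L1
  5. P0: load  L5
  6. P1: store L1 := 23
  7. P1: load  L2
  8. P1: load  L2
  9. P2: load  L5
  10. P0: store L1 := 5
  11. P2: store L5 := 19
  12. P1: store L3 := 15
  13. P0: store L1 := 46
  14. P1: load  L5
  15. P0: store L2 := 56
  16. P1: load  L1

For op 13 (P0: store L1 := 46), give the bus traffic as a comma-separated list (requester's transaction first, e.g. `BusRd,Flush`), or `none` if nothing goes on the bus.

step 1: P0: load  L1  ⟶  EII  (L1)  txn=BusRd  M[L1]=30
step 2: P2: load  L2  ⟶  IIE  (L2)  txn=BusRd  M[L2]=20
step 3: P2: load  L0  ⟶  IIE  (L0)  txn=BusRd  M[L0]=80
step 4: P2: load  L1  ⟶  SIS  (L1)  txn=BusRd  M[L1]=30
step 5: P0: load  L5  ⟶  EII  (L5)  txn=BusRd  M[L5]=70
step 6: P1: store L1 := 23  ⟶  IMI  (L1)  txn=BusRdX  M[L1]=30
step 7: P1: load  L2  ⟶  ISS  (L2)  txn=BusRd  M[L2]=20
step 8: P1: load  L2  ⟶  ISS  (L2)  txn=∅  M[L2]=20
step 9: P2: load  L5  ⟶  SIS  (L5)  txn=BusRd  M[L5]=70
step 10: P0: store L1 := 5  ⟶  MII  (L1)  txn=BusRdX+Flush  M[L1]=23
step 11: P2: store L5 := 19  ⟶  IIM  (L5)  txn=BusUpgr  M[L5]=70
step 12: P1: store L3 := 15  ⟶  IMI  (L3)  txn=BusRdX  M[L3]=0
step 13: P0: store L1 := 46  ⟶  MII  (L1)  txn=∅  M[L1]=23
step 14: P1: load  L5  ⟶  ISO  (L5)  txn=BusRd  M[L5]=70
step 15: P0: store L2 := 56  ⟶  MII  (L2)  txn=BusRdX  M[L2]=20
step 16: P1: load  L1  ⟶  OSI  (L1)  txn=BusRd  M[L1]=23

bus = none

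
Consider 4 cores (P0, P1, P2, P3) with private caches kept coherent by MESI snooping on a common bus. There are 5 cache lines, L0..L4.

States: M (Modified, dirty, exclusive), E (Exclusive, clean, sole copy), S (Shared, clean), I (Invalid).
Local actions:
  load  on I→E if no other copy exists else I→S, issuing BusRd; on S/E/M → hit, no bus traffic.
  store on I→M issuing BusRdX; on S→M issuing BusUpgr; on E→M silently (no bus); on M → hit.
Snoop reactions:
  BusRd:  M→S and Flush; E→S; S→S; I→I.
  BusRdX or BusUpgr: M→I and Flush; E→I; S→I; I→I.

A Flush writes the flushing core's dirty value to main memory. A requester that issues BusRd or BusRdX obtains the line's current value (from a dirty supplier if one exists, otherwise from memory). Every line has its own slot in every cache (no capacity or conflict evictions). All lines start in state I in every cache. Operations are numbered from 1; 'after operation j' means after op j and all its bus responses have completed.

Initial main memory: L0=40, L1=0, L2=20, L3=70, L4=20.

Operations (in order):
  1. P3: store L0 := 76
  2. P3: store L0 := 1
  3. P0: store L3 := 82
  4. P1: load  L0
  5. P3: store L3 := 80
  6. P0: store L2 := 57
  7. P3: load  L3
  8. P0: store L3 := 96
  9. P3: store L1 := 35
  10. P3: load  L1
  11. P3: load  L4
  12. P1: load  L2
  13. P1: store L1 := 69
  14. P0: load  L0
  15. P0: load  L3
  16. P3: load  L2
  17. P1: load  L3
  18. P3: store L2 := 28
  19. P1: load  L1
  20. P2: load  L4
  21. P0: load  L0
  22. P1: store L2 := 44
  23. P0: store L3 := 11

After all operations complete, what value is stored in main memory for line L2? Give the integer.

  op1 P3: store L0 := 76 → I/I/I/M on L0; bus BusRdX; mem=40
  op2 P3: store L0 := 1 → I/I/I/M on L0; bus (none); mem=40
  op3 P0: store L3 := 82 → M/I/I/I on L3; bus BusRdX; mem=70
  op4 P1: load  L0 → I/S/I/S on L0; bus BusRd Flush; mem=1
  op5 P3: store L3 := 80 → I/I/I/M on L3; bus BusRdX Flush; mem=82
  op6 P0: store L2 := 57 → M/I/I/I on L2; bus BusRdX; mem=20
  op7 P3: load  L3 → I/I/I/M on L3; bus (none); mem=82
  op8 P0: store L3 := 96 → M/I/I/I on L3; bus BusRdX Flush; mem=80
  op9 P3: store L1 := 35 → I/I/I/M on L1; bus BusRdX; mem=0
  op10 P3: load  L1 → I/I/I/M on L1; bus (none); mem=0
  op11 P3: load  L4 → I/I/I/E on L4; bus BusRd; mem=20
  op12 P1: load  L2 → S/S/I/I on L2; bus BusRd Flush; mem=57
  op13 P1: store L1 := 69 → I/M/I/I on L1; bus BusRdX Flush; mem=35
  op14 P0: load  L0 → S/S/I/S on L0; bus BusRd; mem=1
  op15 P0: load  L3 → M/I/I/I on L3; bus (none); mem=80
  op16 P3: load  L2 → S/S/I/S on L2; bus BusRd; mem=57
  op17 P1: load  L3 → S/S/I/I on L3; bus BusRd Flush; mem=96
  op18 P3: store L2 := 28 → I/I/I/M on L2; bus BusUpgr; mem=57
  op19 P1: load  L1 → I/M/I/I on L1; bus (none); mem=35
  op20 P2: load  L4 → I/I/S/S on L4; bus BusRd; mem=20
  op21 P0: load  L0 → S/S/I/S on L0; bus (none); mem=1
  op22 P1: store L2 := 44 → I/M/I/I on L2; bus BusRdX Flush; mem=28
  op23 P0: store L3 := 11 → M/I/I/I on L3; bus BusUpgr; mem=96

memory[L2] = 28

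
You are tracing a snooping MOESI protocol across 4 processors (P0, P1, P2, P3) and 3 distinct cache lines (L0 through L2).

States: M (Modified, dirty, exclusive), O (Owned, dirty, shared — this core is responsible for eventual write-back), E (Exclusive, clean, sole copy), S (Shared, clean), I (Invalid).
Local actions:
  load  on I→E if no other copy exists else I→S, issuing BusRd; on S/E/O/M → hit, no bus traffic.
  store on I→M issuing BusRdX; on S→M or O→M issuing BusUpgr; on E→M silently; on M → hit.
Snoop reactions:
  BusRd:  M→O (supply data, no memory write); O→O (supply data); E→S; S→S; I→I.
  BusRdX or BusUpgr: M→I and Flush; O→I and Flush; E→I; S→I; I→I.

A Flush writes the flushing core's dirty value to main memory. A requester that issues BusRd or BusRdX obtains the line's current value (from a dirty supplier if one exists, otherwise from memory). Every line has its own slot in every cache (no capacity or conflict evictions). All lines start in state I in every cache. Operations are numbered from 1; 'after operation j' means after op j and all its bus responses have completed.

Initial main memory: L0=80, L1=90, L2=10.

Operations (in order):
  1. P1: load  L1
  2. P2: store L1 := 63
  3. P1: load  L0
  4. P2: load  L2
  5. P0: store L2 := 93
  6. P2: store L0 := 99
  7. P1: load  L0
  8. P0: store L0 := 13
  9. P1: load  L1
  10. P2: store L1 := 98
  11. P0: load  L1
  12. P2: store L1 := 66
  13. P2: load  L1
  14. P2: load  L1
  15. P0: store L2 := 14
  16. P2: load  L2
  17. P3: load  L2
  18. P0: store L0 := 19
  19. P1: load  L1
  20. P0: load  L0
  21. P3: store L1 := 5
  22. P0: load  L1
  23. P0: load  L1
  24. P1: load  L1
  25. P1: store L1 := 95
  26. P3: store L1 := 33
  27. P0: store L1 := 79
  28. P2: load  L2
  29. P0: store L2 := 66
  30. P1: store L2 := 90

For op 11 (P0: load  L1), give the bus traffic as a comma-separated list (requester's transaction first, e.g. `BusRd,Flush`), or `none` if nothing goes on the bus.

1. P1: load  L1  bus=[BusRd]  L1: P0=I P1=E P2=I P3=I  mem[L1]=90
2. P2: store L1 := 63  bus=[BusRdX]  L1: P0=I P1=I P2=M P3=I  mem[L1]=90
3. P1: load  L0  bus=[BusRd]  L0: P0=I P1=E P2=I P3=I  mem[L0]=80
4. P2: load  L2  bus=[BusRd]  L2: P0=I P1=I P2=E P3=I  mem[L2]=10
5. P0: store L2 := 93  bus=[BusRdX]  L2: P0=M P1=I P2=I P3=I  mem[L2]=10
6. P2: store L0 := 99  bus=[BusRdX]  L0: P0=I P1=I P2=M P3=I  mem[L0]=80
7. P1: load  L0  bus=[BusRd]  L0: P0=I P1=S P2=O P3=I  mem[L0]=80
8. P0: store L0 := 13  bus=[BusRdX,Flush]  L0: P0=M P1=I P2=I P3=I  mem[L0]=99
9. P1: load  L1  bus=[BusRd]  L1: P0=I P1=S P2=O P3=I  mem[L1]=90
10. P2: store L1 := 98  bus=[BusUpgr]  L1: P0=I P1=I P2=M P3=I  mem[L1]=90
11. P0: load  L1  bus=[BusRd]  L1: P0=S P1=I P2=O P3=I  mem[L1]=90
12. P2: store L1 := 66  bus=[BusUpgr]  L1: P0=I P1=I P2=M P3=I  mem[L1]=90
13. P2: load  L1  bus=[-]  L1: P0=I P1=I P2=M P3=I  mem[L1]=90
14. P2: load  L1  bus=[-]  L1: P0=I P1=I P2=M P3=I  mem[L1]=90
15. P0: store L2 := 14  bus=[-]  L2: P0=M P1=I P2=I P3=I  mem[L2]=10
16. P2: load  L2  bus=[BusRd]  L2: P0=O P1=I P2=S P3=I  mem[L2]=10
17. P3: load  L2  bus=[BusRd]  L2: P0=O P1=I P2=S P3=S  mem[L2]=10
18. P0: store L0 := 19  bus=[-]  L0: P0=M P1=I P2=I P3=I  mem[L0]=99
19. P1: load  L1  bus=[BusRd]  L1: P0=I P1=S P2=O P3=I  mem[L1]=90
20. P0: load  L0  bus=[-]  L0: P0=M P1=I P2=I P3=I  mem[L0]=99
21. P3: store L1 := 5  bus=[BusRdX,Flush]  L1: P0=I P1=I P2=I P3=M  mem[L1]=66
22. P0: load  L1  bus=[BusRd]  L1: P0=S P1=I P2=I P3=O  mem[L1]=66
23. P0: load  L1  bus=[-]  L1: P0=S P1=I P2=I P3=O  mem[L1]=66
24. P1: load  L1  bus=[BusRd]  L1: P0=S P1=S P2=I P3=O  mem[L1]=66
25. P1: store L1 := 95  bus=[BusUpgr,Flush]  L1: P0=I P1=M P2=I P3=I  mem[L1]=5
26. P3: store L1 := 33  bus=[BusRdX,Flush]  L1: P0=I P1=I P2=I P3=M  mem[L1]=95
27. P0: store L1 := 79  bus=[BusRdX,Flush]  L1: P0=M P1=I P2=I P3=I  mem[L1]=33
28. P2: load  L2  bus=[-]  L2: P0=O P1=I P2=S P3=S  mem[L2]=10
29. P0: store L2 := 66  bus=[BusUpgr]  L2: P0=M P1=I P2=I P3=I  mem[L2]=10
30. P1: store L2 := 90  bus=[BusRdX,Flush]  L2: P0=I P1=M P2=I P3=I  mem[L2]=66

bus = BusRd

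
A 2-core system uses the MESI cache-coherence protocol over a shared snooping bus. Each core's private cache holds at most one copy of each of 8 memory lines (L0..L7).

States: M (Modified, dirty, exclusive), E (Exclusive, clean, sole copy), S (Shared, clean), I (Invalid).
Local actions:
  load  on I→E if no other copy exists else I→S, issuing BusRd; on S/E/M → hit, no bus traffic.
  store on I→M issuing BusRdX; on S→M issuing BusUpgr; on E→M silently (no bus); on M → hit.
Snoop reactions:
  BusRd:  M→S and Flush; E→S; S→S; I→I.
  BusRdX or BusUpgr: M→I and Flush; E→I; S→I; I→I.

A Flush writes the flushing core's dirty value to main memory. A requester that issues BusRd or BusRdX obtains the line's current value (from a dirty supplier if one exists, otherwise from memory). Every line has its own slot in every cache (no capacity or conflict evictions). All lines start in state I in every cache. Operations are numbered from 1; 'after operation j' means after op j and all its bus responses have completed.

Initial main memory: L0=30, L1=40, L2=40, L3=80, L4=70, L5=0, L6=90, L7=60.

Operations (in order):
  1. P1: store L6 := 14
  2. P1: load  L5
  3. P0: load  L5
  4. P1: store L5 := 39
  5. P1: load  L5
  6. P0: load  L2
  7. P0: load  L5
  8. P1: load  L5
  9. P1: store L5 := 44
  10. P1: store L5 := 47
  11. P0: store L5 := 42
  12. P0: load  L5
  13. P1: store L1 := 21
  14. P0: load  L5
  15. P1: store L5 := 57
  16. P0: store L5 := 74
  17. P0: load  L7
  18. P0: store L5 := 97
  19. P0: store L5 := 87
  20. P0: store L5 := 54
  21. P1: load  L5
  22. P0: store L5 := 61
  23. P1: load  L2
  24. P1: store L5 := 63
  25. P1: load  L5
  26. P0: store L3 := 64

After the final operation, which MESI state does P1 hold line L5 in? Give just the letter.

state = M

  op1 P1: store L6 := 14 → I/M on L6; bus BusRdX; mem=90
  op2 P1: load  L5 → I/E on L5; bus BusRd; mem=0
  op3 P0: load  L5 → S/S on L5; bus BusRd; mem=0
  op4 P1: store L5 := 39 → I/M on L5; bus BusUpgr; mem=0
  op5 P1: load  L5 → I/M on L5; bus (none); mem=0
  op6 P0: load  L2 → E/I on L2; bus BusRd; mem=40
  op7 P0: load  L5 → S/S on L5; bus BusRd Flush; mem=39
  op8 P1: load  L5 → S/S on L5; bus (none); mem=39
  op9 P1: store L5 := 44 → I/M on L5; bus BusUpgr; mem=39
  op10 P1: store L5 := 47 → I/M on L5; bus (none); mem=39
  op11 P0: store L5 := 42 → M/I on L5; bus BusRdX Flush; mem=47
  op12 P0: load  L5 → M/I on L5; bus (none); mem=47
  op13 P1: store L1 := 21 → I/M on L1; bus BusRdX; mem=40
  op14 P0: load  L5 → M/I on L5; bus (none); mem=47
  op15 P1: store L5 := 57 → I/M on L5; bus BusRdX Flush; mem=42
  op16 P0: store L5 := 74 → M/I on L5; bus BusRdX Flush; mem=57
  op17 P0: load  L7 → E/I on L7; bus BusRd; mem=60
  op18 P0: store L5 := 97 → M/I on L5; bus (none); mem=57
  op19 P0: store L5 := 87 → M/I on L5; bus (none); mem=57
  op20 P0: store L5 := 54 → M/I on L5; bus (none); mem=57
  op21 P1: load  L5 → S/S on L5; bus BusRd Flush; mem=54
  op22 P0: store L5 := 61 → M/I on L5; bus BusUpgr; mem=54
  op23 P1: load  L2 → S/S on L2; bus BusRd; mem=40
  op24 P1: store L5 := 63 → I/M on L5; bus BusRdX Flush; mem=61
  op25 P1: load  L5 → I/M on L5; bus (none); mem=61
  op26 P0: store L3 := 64 → M/I on L3; bus BusRdX; mem=80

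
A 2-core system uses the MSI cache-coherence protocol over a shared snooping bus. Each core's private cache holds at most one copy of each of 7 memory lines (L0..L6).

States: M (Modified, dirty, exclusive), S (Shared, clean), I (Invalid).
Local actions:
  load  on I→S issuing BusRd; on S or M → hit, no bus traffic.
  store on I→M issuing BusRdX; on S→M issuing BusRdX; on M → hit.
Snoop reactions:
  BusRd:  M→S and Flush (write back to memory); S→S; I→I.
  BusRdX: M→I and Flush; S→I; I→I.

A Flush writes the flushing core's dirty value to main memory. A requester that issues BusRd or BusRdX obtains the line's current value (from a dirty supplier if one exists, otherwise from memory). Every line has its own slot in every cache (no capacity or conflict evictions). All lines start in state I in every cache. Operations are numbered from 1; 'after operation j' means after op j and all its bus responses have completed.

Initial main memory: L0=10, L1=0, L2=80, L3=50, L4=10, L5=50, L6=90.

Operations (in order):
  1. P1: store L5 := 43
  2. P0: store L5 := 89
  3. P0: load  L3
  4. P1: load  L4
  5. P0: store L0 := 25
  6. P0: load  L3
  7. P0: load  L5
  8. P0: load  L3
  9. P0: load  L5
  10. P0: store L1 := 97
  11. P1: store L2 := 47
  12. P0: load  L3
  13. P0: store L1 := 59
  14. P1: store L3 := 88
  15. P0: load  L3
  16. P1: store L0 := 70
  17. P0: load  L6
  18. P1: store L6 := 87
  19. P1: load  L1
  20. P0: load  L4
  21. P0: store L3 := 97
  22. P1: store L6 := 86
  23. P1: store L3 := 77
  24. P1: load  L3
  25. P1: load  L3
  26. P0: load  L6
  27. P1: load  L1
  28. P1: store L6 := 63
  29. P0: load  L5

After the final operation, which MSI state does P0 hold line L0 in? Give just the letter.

state = I

[1] P1: store L5 := 43 | P0:I, P1:M(43) | bus: BusRdX
[2] P0: store L5 := 89 | P0:M(89), P1:I | bus: BusRdX,Flush
[3] P0: load  L3 | P0:S(50), P1:I | bus: BusRd
[4] P1: load  L4 | P0:I, P1:S(10) | bus: BusRd
[5] P0: store L0 := 25 | P0:M(25), P1:I | bus: BusRdX
[6] P0: load  L3 | P0:S(50), P1:I | bus: none
[7] P0: load  L5 | P0:M(89), P1:I | bus: none
[8] P0: load  L3 | P0:S(50), P1:I | bus: none
[9] P0: load  L5 | P0:M(89), P1:I | bus: none
[10] P0: store L1 := 97 | P0:M(97), P1:I | bus: BusRdX
[11] P1: store L2 := 47 | P0:I, P1:M(47) | bus: BusRdX
[12] P0: load  L3 | P0:S(50), P1:I | bus: none
[13] P0: store L1 := 59 | P0:M(59), P1:I | bus: none
[14] P1: store L3 := 88 | P0:I, P1:M(88) | bus: BusRdX
[15] P0: load  L3 | P0:S(88), P1:S(88) | bus: BusRd,Flush
[16] P1: store L0 := 70 | P0:I, P1:M(70) | bus: BusRdX,Flush
[17] P0: load  L6 | P0:S(90), P1:I | bus: BusRd
[18] P1: store L6 := 87 | P0:I, P1:M(87) | bus: BusRdX
[19] P1: load  L1 | P0:S(59), P1:S(59) | bus: BusRd,Flush
[20] P0: load  L4 | P0:S(10), P1:S(10) | bus: BusRd
[21] P0: store L3 := 97 | P0:M(97), P1:I | bus: BusRdX
[22] P1: store L6 := 86 | P0:I, P1:M(86) | bus: none
[23] P1: store L3 := 77 | P0:I, P1:M(77) | bus: BusRdX,Flush
[24] P1: load  L3 | P0:I, P1:M(77) | bus: none
[25] P1: load  L3 | P0:I, P1:M(77) | bus: none
[26] P0: load  L6 | P0:S(86), P1:S(86) | bus: BusRd,Flush
[27] P1: load  L1 | P0:S(59), P1:S(59) | bus: none
[28] P1: store L6 := 63 | P0:I, P1:M(63) | bus: BusRdX
[29] P0: load  L5 | P0:M(89), P1:I | bus: none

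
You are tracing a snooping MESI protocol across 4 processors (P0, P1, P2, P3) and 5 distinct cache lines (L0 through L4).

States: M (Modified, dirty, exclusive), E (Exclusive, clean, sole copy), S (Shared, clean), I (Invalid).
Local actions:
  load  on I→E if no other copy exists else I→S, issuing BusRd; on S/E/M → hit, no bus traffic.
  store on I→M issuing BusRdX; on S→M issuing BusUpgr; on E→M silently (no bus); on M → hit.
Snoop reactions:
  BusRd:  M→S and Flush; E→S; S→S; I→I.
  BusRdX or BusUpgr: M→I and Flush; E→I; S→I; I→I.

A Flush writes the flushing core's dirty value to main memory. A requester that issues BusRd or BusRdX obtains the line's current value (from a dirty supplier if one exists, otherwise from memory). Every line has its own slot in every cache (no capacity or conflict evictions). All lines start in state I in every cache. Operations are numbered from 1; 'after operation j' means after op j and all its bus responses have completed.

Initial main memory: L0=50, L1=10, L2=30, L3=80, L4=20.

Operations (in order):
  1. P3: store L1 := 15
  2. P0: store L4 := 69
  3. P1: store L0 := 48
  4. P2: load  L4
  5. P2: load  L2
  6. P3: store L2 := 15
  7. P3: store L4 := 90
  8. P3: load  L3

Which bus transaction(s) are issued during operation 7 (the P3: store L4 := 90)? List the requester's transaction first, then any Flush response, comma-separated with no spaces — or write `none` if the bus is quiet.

step 1: P3: store L1 := 15  ⟶  IIIM  (L1)  txn=BusRdX  M[L1]=10
step 2: P0: store L4 := 69  ⟶  MIII  (L4)  txn=BusRdX  M[L4]=20
step 3: P1: store L0 := 48  ⟶  IMII  (L0)  txn=BusRdX  M[L0]=50
step 4: P2: load  L4  ⟶  SISI  (L4)  txn=BusRd+Flush  M[L4]=69
step 5: P2: load  L2  ⟶  IIEI  (L2)  txn=BusRd  M[L2]=30
step 6: P3: store L2 := 15  ⟶  IIIM  (L2)  txn=BusRdX  M[L2]=30
step 7: P3: store L4 := 90  ⟶  IIIM  (L4)  txn=BusRdX  M[L4]=69
step 8: P3: load  L3  ⟶  IIIE  (L3)  txn=BusRd  M[L3]=80

bus = BusRdX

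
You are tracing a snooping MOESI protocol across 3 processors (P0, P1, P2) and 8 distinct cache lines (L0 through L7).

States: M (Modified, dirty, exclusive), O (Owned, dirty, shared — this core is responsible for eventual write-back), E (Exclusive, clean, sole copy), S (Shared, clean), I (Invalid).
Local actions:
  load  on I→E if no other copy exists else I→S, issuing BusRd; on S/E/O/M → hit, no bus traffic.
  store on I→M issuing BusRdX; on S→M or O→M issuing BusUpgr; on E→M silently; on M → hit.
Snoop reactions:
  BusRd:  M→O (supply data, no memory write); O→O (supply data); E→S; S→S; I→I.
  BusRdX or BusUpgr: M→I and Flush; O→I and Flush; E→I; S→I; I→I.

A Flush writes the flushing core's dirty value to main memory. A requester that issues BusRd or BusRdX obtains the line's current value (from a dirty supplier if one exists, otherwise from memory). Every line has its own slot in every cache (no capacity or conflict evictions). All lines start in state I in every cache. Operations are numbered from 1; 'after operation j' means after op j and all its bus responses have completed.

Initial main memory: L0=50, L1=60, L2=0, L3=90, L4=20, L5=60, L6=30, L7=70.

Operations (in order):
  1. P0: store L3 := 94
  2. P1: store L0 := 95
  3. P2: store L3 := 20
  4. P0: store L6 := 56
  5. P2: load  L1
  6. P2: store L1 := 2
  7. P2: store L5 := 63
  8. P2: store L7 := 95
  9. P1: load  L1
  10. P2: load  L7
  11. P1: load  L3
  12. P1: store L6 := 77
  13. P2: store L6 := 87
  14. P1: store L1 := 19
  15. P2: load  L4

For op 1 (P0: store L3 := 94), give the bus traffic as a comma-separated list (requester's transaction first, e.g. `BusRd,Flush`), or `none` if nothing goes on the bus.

bus = BusRdX

  op1 P0: store L3 := 94 → M/I/I on L3; bus BusRdX; mem=90
  op2 P1: store L0 := 95 → I/M/I on L0; bus BusRdX; mem=50
  op3 P2: store L3 := 20 → I/I/M on L3; bus BusRdX Flush; mem=94
  op4 P0: store L6 := 56 → M/I/I on L6; bus BusRdX; mem=30
  op5 P2: load  L1 → I/I/E on L1; bus BusRd; mem=60
  op6 P2: store L1 := 2 → I/I/M on L1; bus (none); mem=60
  op7 P2: store L5 := 63 → I/I/M on L5; bus BusRdX; mem=60
  op8 P2: store L7 := 95 → I/I/M on L7; bus BusRdX; mem=70
  op9 P1: load  L1 → I/S/O on L1; bus BusRd; mem=60
  op10 P2: load  L7 → I/I/M on L7; bus (none); mem=70
  op11 P1: load  L3 → I/S/O on L3; bus BusRd; mem=94
  op12 P1: store L6 := 77 → I/M/I on L6; bus BusRdX Flush; mem=56
  op13 P2: store L6 := 87 → I/I/M on L6; bus BusRdX Flush; mem=77
  op14 P1: store L1 := 19 → I/M/I on L1; bus BusUpgr Flush; mem=2
  op15 P2: load  L4 → I/I/E on L4; bus BusRd; mem=20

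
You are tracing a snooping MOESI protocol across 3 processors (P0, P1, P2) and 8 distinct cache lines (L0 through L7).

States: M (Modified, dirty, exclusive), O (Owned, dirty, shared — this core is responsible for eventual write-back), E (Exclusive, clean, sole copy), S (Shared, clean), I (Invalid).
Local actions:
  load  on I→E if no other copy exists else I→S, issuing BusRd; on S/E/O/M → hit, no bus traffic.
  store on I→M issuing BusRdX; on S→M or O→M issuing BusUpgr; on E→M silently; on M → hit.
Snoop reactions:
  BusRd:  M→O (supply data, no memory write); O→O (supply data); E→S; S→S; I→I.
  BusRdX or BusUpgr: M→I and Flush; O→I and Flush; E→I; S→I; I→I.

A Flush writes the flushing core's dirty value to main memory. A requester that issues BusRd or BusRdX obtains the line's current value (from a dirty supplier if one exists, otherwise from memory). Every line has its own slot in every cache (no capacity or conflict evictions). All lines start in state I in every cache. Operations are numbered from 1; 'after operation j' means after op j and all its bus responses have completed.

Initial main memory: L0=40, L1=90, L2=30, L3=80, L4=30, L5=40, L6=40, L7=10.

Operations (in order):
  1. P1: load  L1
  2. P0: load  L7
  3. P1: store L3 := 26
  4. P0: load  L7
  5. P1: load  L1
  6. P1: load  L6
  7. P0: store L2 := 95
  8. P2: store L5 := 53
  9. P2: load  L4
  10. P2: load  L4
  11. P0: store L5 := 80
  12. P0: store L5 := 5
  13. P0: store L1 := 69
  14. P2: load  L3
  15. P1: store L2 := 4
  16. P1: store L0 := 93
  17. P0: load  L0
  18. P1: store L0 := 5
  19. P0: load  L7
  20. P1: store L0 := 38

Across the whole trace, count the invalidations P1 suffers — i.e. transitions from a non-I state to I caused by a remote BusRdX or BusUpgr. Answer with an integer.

step 1: P1: load  L1  ⟶  IEI  (L1)  txn=BusRd  M[L1]=90
step 2: P0: load  L7  ⟶  EII  (L7)  txn=BusRd  M[L7]=10
step 3: P1: store L3 := 26  ⟶  IMI  (L3)  txn=BusRdX  M[L3]=80
step 4: P0: load  L7  ⟶  EII  (L7)  txn=∅  M[L7]=10
step 5: P1: load  L1  ⟶  IEI  (L1)  txn=∅  M[L1]=90
step 6: P1: load  L6  ⟶  IEI  (L6)  txn=BusRd  M[L6]=40
step 7: P0: store L2 := 95  ⟶  MII  (L2)  txn=BusRdX  M[L2]=30
step 8: P2: store L5 := 53  ⟶  IIM  (L5)  txn=BusRdX  M[L5]=40
step 9: P2: load  L4  ⟶  IIE  (L4)  txn=BusRd  M[L4]=30
step 10: P2: load  L4  ⟶  IIE  (L4)  txn=∅  M[L4]=30
step 11: P0: store L5 := 80  ⟶  MII  (L5)  txn=BusRdX+Flush  M[L5]=53
step 12: P0: store L5 := 5  ⟶  MII  (L5)  txn=∅  M[L5]=53
step 13: P0: store L1 := 69  ⟶  MII  (L1)  txn=BusRdX  M[L1]=90
step 14: P2: load  L3  ⟶  IOS  (L3)  txn=BusRd  M[L3]=80
step 15: P1: store L2 := 4  ⟶  IMI  (L2)  txn=BusRdX+Flush  M[L2]=95
step 16: P1: store L0 := 93  ⟶  IMI  (L0)  txn=BusRdX  M[L0]=40
step 17: P0: load  L0  ⟶  SOI  (L0)  txn=BusRd  M[L0]=40
step 18: P1: store L0 := 5  ⟶  IMI  (L0)  txn=BusUpgr  M[L0]=40
step 19: P0: load  L7  ⟶  EII  (L7)  txn=∅  M[L7]=10
step 20: P1: store L0 := 38  ⟶  IMI  (L0)  txn=∅  M[L0]=40

invalidations = 1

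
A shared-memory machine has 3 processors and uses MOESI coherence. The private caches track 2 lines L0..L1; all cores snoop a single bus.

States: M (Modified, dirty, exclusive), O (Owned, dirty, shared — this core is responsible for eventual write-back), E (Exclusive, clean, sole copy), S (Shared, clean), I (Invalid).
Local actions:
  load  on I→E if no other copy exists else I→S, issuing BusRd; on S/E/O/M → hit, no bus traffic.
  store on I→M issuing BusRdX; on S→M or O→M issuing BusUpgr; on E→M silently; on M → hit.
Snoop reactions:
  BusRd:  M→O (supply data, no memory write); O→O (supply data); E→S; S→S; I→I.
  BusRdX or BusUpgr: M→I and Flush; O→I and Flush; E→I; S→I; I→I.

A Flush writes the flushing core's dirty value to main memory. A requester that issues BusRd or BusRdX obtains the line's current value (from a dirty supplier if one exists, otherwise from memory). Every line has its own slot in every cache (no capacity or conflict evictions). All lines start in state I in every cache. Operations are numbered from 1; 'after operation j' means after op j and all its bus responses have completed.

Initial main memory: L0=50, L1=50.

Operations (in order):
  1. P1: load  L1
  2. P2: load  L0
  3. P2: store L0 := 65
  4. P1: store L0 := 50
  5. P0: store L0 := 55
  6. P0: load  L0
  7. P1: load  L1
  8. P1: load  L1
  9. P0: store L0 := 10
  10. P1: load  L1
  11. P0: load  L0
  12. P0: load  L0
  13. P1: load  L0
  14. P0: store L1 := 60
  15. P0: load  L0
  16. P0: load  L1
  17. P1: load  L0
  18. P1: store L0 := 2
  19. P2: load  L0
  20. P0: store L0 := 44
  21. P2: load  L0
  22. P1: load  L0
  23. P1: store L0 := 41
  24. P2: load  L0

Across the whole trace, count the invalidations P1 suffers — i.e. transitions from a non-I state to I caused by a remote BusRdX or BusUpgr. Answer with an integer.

invalidations = 3

[1] P1: load  L1 | P0:I, P1:E(50), P2:I | bus: BusRd
[2] P2: load  L0 | P0:I, P1:I, P2:E(50) | bus: BusRd
[3] P2: store L0 := 65 | P0:I, P1:I, P2:M(65) | bus: none
[4] P1: store L0 := 50 | P0:I, P1:M(50), P2:I | bus: BusRdX,Flush
[5] P0: store L0 := 55 | P0:M(55), P1:I, P2:I | bus: BusRdX,Flush
[6] P0: load  L0 | P0:M(55), P1:I, P2:I | bus: none
[7] P1: load  L1 | P0:I, P1:E(50), P2:I | bus: none
[8] P1: load  L1 | P0:I, P1:E(50), P2:I | bus: none
[9] P0: store L0 := 10 | P0:M(10), P1:I, P2:I | bus: none
[10] P1: load  L1 | P0:I, P1:E(50), P2:I | bus: none
[11] P0: load  L0 | P0:M(10), P1:I, P2:I | bus: none
[12] P0: load  L0 | P0:M(10), P1:I, P2:I | bus: none
[13] P1: load  L0 | P0:O(10), P1:S(10), P2:I | bus: BusRd
[14] P0: store L1 := 60 | P0:M(60), P1:I, P2:I | bus: BusRdX
[15] P0: load  L0 | P0:O(10), P1:S(10), P2:I | bus: none
[16] P0: load  L1 | P0:M(60), P1:I, P2:I | bus: none
[17] P1: load  L0 | P0:O(10), P1:S(10), P2:I | bus: none
[18] P1: store L0 := 2 | P0:I, P1:M(2), P2:I | bus: BusUpgr,Flush
[19] P2: load  L0 | P0:I, P1:O(2), P2:S(2) | bus: BusRd
[20] P0: store L0 := 44 | P0:M(44), P1:I, P2:I | bus: BusRdX,Flush
[21] P2: load  L0 | P0:O(44), P1:I, P2:S(44) | bus: BusRd
[22] P1: load  L0 | P0:O(44), P1:S(44), P2:S(44) | bus: BusRd
[23] P1: store L0 := 41 | P0:I, P1:M(41), P2:I | bus: BusUpgr,Flush
[24] P2: load  L0 | P0:I, P1:O(41), P2:S(41) | bus: BusRd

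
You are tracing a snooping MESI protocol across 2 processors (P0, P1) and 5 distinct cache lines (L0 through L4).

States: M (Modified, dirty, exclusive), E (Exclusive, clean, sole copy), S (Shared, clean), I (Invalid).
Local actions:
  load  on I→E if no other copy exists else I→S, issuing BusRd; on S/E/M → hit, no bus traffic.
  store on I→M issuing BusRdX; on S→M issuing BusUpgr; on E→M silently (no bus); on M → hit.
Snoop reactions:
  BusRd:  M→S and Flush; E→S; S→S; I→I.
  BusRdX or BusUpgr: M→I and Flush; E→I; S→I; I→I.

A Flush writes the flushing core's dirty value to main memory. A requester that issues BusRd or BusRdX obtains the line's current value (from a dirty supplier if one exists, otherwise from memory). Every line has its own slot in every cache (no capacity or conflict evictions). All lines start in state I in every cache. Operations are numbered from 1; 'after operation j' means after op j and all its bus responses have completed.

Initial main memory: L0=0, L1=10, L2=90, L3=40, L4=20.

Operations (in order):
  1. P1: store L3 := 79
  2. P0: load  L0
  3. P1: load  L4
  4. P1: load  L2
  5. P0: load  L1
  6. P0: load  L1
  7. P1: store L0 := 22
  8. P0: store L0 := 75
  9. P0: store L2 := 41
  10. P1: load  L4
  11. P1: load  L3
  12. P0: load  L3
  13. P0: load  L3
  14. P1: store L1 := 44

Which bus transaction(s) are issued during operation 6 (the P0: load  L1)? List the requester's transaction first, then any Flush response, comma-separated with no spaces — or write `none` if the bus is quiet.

  op1 P1: store L3 := 79 → I/M on L3; bus BusRdX; mem=40
  op2 P0: load  L0 → E/I on L0; bus BusRd; mem=0
  op3 P1: load  L4 → I/E on L4; bus BusRd; mem=20
  op4 P1: load  L2 → I/E on L2; bus BusRd; mem=90
  op5 P0: load  L1 → E/I on L1; bus BusRd; mem=10
  op6 P0: load  L1 → E/I on L1; bus (none); mem=10
  op7 P1: store L0 := 22 → I/M on L0; bus BusRdX; mem=0
  op8 P0: store L0 := 75 → M/I on L0; bus BusRdX Flush; mem=22
  op9 P0: store L2 := 41 → M/I on L2; bus BusRdX; mem=90
  op10 P1: load  L4 → I/E on L4; bus (none); mem=20
  op11 P1: load  L3 → I/M on L3; bus (none); mem=40
  op12 P0: load  L3 → S/S on L3; bus BusRd Flush; mem=79
  op13 P0: load  L3 → S/S on L3; bus (none); mem=79
  op14 P1: store L1 := 44 → I/M on L1; bus BusRdX; mem=10

bus = none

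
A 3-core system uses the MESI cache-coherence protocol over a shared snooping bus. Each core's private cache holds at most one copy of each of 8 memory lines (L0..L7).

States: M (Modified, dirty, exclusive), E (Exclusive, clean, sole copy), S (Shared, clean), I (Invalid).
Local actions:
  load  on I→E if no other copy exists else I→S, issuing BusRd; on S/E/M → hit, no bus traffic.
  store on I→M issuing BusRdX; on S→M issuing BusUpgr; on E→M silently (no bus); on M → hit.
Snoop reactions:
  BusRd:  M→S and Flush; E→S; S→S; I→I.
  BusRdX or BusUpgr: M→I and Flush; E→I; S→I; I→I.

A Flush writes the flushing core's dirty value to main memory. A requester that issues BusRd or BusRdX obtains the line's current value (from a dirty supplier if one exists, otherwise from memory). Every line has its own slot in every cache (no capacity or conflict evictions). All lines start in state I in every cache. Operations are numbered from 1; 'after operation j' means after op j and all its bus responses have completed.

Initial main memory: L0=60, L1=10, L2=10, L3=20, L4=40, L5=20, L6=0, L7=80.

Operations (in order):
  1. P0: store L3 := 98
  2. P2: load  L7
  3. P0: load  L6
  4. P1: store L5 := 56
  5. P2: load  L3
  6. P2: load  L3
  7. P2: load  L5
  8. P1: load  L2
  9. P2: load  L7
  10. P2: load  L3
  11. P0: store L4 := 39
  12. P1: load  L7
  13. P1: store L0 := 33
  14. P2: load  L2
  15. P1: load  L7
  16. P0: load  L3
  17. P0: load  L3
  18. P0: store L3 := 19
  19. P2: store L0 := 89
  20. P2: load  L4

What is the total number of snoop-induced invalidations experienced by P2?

  op1 P0: store L3 := 98 → M/I/I on L3; bus BusRdX; mem=20
  op2 P2: load  L7 → I/I/E on L7; bus BusRd; mem=80
  op3 P0: load  L6 → E/I/I on L6; bus BusRd; mem=0
  op4 P1: store L5 := 56 → I/M/I on L5; bus BusRdX; mem=20
  op5 P2: load  L3 → S/I/S on L3; bus BusRd Flush; mem=98
  op6 P2: load  L3 → S/I/S on L3; bus (none); mem=98
  op7 P2: load  L5 → I/S/S on L5; bus BusRd Flush; mem=56
  op8 P1: load  L2 → I/E/I on L2; bus BusRd; mem=10
  op9 P2: load  L7 → I/I/E on L7; bus (none); mem=80
  op10 P2: load  L3 → S/I/S on L3; bus (none); mem=98
  op11 P0: store L4 := 39 → M/I/I on L4; bus BusRdX; mem=40
  op12 P1: load  L7 → I/S/S on L7; bus BusRd; mem=80
  op13 P1: store L0 := 33 → I/M/I on L0; bus BusRdX; mem=60
  op14 P2: load  L2 → I/S/S on L2; bus BusRd; mem=10
  op15 P1: load  L7 → I/S/S on L7; bus (none); mem=80
  op16 P0: load  L3 → S/I/S on L3; bus (none); mem=98
  op17 P0: load  L3 → S/I/S on L3; bus (none); mem=98
  op18 P0: store L3 := 19 → M/I/I on L3; bus BusUpgr; mem=98
  op19 P2: store L0 := 89 → I/I/M on L0; bus BusRdX Flush; mem=33
  op20 P2: load  L4 → S/I/S on L4; bus BusRd Flush; mem=39

invalidations = 1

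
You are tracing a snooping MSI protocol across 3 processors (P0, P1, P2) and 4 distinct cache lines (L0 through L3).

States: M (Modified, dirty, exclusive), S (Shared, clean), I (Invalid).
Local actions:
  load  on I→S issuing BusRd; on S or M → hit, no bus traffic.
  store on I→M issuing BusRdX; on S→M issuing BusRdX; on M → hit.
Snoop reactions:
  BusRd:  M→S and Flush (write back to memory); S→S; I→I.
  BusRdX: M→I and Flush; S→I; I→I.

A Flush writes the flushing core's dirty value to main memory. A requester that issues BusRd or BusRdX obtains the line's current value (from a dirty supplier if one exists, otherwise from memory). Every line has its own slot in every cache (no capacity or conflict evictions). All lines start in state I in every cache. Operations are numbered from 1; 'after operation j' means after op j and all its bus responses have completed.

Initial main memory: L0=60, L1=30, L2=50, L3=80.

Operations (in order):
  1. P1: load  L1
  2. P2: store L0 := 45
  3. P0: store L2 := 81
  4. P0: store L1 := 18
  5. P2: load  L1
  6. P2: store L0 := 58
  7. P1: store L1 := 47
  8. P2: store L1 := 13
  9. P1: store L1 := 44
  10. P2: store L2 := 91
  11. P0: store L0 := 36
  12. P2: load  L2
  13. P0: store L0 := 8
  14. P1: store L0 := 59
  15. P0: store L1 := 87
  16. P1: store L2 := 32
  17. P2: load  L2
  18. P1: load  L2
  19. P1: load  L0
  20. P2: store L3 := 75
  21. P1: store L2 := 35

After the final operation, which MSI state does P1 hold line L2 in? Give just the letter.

[1] P1: load  L1 | P0:I, P1:S(30), P2:I | bus: BusRd
[2] P2: store L0 := 45 | P0:I, P1:I, P2:M(45) | bus: BusRdX
[3] P0: store L2 := 81 | P0:M(81), P1:I, P2:I | bus: BusRdX
[4] P0: store L1 := 18 | P0:M(18), P1:I, P2:I | bus: BusRdX
[5] P2: load  L1 | P0:S(18), P1:I, P2:S(18) | bus: BusRd,Flush
[6] P2: store L0 := 58 | P0:I, P1:I, P2:M(58) | bus: none
[7] P1: store L1 := 47 | P0:I, P1:M(47), P2:I | bus: BusRdX
[8] P2: store L1 := 13 | P0:I, P1:I, P2:M(13) | bus: BusRdX,Flush
[9] P1: store L1 := 44 | P0:I, P1:M(44), P2:I | bus: BusRdX,Flush
[10] P2: store L2 := 91 | P0:I, P1:I, P2:M(91) | bus: BusRdX,Flush
[11] P0: store L0 := 36 | P0:M(36), P1:I, P2:I | bus: BusRdX,Flush
[12] P2: load  L2 | P0:I, P1:I, P2:M(91) | bus: none
[13] P0: store L0 := 8 | P0:M(8), P1:I, P2:I | bus: none
[14] P1: store L0 := 59 | P0:I, P1:M(59), P2:I | bus: BusRdX,Flush
[15] P0: store L1 := 87 | P0:M(87), P1:I, P2:I | bus: BusRdX,Flush
[16] P1: store L2 := 32 | P0:I, P1:M(32), P2:I | bus: BusRdX,Flush
[17] P2: load  L2 | P0:I, P1:S(32), P2:S(32) | bus: BusRd,Flush
[18] P1: load  L2 | P0:I, P1:S(32), P2:S(32) | bus: none
[19] P1: load  L0 | P0:I, P1:M(59), P2:I | bus: none
[20] P2: store L3 := 75 | P0:I, P1:I, P2:M(75) | bus: BusRdX
[21] P1: store L2 := 35 | P0:I, P1:M(35), P2:I | bus: BusRdX

state = M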